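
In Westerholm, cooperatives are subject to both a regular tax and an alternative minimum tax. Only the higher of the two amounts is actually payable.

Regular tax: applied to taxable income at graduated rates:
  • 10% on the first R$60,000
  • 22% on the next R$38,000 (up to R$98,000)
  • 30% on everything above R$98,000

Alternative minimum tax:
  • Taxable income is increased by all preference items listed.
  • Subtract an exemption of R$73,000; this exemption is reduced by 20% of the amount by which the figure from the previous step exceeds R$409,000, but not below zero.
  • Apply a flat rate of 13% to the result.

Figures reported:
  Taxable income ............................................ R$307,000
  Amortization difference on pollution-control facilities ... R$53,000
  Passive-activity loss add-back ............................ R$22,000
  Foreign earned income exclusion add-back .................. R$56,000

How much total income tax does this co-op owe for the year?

Regular tax:
  R$60,000 × 10% = R$6,000
  R$38,000 × 22% = R$8,360
  R$209,000 × 30% = R$62,700
  → R$77,060

Alternative minimum tax:
  Adjusted income: R$307,000 + R$53,000 + R$22,000 + R$56,000 = R$438,000
  Exemption: R$73,000 − 20% × (R$438,000 − R$409,000) = R$73,000 − R$5,800 = R$67,200
  Base: R$438,000 − R$67,200 = R$370,800
  R$370,800 × 13% = R$48,204

R$77,060 > R$48,204, so the regular tax governs.

R$77,060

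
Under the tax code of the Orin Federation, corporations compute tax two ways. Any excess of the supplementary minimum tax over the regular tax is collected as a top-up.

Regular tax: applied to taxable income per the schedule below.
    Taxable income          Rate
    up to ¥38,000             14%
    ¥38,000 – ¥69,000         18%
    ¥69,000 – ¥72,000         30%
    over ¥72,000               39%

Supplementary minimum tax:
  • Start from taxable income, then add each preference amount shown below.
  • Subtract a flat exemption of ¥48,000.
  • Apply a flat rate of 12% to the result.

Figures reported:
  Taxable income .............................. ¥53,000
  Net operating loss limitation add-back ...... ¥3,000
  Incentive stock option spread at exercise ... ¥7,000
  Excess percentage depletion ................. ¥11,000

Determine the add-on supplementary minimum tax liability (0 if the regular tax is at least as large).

Supplementary minimum tax:
  Adjusted income: ¥53,000 + ¥3,000 + ¥7,000 + ¥11,000 = ¥74,000
  Less exemption ¥48,000 → base ¥26,000
  ¥26,000 × 12% = ¥3,120

Regular tax:
  ¥38,000 × 14% = ¥5,320
  ¥15,000 × 18% = ¥2,700
  → ¥8,020

¥3,120 ≤ ¥8,020, so no add-on is due.

¥0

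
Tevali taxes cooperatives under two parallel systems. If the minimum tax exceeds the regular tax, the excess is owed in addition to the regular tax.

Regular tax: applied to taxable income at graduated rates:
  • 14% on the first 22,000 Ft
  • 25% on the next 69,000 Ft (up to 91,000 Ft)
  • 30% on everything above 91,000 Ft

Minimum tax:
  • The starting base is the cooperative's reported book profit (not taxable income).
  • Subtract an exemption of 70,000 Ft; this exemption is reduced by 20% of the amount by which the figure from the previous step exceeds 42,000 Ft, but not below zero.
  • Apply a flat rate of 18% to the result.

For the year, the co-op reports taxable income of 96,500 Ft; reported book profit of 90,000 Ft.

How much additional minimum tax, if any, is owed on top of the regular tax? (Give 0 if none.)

Minimum tax:
  Base (reported book profit): 90,000 Ft
  Exemption: 70,000 Ft − 20% × (90,000 Ft − 42,000 Ft) = 70,000 Ft − 9,600 Ft = 60,400 Ft
  Base: 90,000 Ft − 60,400 Ft = 29,600 Ft
  29,600 Ft × 18% = 5,328 Ft

Regular tax:
  22,000 Ft × 14% = 3,080 Ft
  69,000 Ft × 25% = 17,250 Ft
  5,500 Ft × 30% = 1,650 Ft
  → 21,980 Ft

5,328 Ft ≤ 21,980 Ft, so no add-on is due.

0 Ft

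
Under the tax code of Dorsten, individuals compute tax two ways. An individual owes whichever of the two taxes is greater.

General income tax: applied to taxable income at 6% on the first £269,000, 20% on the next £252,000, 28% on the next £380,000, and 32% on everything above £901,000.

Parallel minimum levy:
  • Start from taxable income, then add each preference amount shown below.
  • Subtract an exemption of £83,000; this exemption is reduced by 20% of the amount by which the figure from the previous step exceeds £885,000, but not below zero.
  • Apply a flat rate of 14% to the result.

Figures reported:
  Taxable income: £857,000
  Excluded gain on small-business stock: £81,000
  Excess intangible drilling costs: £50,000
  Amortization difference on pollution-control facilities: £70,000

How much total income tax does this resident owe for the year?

Parallel minimum levy:
  Adjusted income: £857,000 + £81,000 + £50,000 + £70,000 = £1,058,000
  Exemption: £83,000 − 20% × (£1,058,000 − £885,000) = £83,000 − £34,600 = £48,400
  Base: £1,058,000 − £48,400 = £1,009,600
  £1,009,600 × 14% = £141,344

General income tax:
  £269,000 × 6% = £16,140
  £252,000 × 20% = £50,400
  £336,000 × 28% = £94,080
  → £160,620

£160,620 > £141,344, so the general income tax governs.

£160,620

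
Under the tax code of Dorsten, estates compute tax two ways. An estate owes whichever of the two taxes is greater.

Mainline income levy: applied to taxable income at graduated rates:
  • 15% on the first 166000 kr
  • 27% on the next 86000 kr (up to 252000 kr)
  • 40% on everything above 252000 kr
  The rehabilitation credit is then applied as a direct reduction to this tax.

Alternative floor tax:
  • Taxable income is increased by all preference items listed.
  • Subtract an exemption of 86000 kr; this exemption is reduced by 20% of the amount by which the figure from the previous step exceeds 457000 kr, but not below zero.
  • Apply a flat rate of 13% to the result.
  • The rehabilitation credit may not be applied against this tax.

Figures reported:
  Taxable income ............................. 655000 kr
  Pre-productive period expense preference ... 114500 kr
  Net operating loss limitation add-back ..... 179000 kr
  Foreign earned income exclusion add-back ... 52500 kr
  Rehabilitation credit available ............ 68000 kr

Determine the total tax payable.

Mainline income levy:
  166000 kr × 15% = 24900 kr
  86000 kr × 27% = 23220 kr
  403000 kr × 40% = 161200 kr
  → 209320 kr
  Less rehabilitation credit 68000 kr → 141320 kr

Alternative floor tax:
  Adjusted income: 655000 kr + 114500 kr + 179000 kr + 52500 kr = 1001000 kr
  Exemption: 20% × (1001000 kr − 457000 kr) = 108800 kr ≥ 86000 kr, so the exemption is fully phased out
  Base: 1001000 kr − 0 kr = 1001000 kr
  1001000 kr × 13% = 130130 kr

141320 kr > 130130 kr, so the mainline income levy governs.

141320 kr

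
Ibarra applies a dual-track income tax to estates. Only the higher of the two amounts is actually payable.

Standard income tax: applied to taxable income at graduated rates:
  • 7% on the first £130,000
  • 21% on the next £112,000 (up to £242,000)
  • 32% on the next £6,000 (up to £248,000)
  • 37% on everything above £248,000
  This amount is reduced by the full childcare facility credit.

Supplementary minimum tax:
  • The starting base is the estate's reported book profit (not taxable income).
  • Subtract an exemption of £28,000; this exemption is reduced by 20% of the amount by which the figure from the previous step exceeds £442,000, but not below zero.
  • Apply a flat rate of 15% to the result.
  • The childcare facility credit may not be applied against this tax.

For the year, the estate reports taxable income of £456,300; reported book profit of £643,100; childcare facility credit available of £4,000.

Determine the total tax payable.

Standard income tax:
  £130,000 × 7% = £9,100
  £112,000 × 21% = £23,520
  £6,000 × 32% = £1,920
  £208,300 × 37% = £77,071
  → £111,611
  Less childcare facility credit £4,000 → £107,611

Supplementary minimum tax:
  Base (reported book profit): £643,100
  Exemption: 20% × (£643,100 − £442,000) = £40,220 ≥ £28,000, so the exemption is fully phased out
  Base: £643,100 − £0 = £643,100
  £643,100 × 15% = £96,465

£107,611 > £96,465, so the standard income tax governs.

£107,611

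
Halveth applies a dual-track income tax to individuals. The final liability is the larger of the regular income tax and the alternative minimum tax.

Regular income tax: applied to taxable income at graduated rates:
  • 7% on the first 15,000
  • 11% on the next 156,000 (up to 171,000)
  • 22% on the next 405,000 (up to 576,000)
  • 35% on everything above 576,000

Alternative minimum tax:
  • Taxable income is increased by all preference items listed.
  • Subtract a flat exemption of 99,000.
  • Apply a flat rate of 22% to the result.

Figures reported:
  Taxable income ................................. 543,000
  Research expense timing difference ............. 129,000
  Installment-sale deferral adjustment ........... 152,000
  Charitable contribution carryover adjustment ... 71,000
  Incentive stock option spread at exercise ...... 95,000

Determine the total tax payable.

196,020

Regular income tax:
  15,000 × 7% = 1,050
  156,000 × 11% = 17,160
  372,000 × 22% = 81,840
  → 100,050

Alternative minimum tax:
  Adjusted income: 543,000 + 129,000 + 152,000 + 71,000 + 95,000 = 990,000
  Less exemption 99,000 → base 891,000
  891,000 × 22% = 196,020

196,020 > 100,050, so the alternative minimum tax is the binding amount.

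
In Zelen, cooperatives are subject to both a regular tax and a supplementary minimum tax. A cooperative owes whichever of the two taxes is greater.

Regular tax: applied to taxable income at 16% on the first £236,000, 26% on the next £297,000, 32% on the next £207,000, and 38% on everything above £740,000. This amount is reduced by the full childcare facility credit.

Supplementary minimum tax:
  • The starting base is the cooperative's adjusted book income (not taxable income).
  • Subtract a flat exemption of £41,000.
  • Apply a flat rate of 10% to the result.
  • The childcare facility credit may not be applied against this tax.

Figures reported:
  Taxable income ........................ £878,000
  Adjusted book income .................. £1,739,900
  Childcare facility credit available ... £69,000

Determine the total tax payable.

£169,890

Regular tax:
  £236,000 × 16% = £37,760
  £297,000 × 26% = £77,220
  £207,000 × 32% = £66,240
  £138,000 × 38% = £52,440
  → £233,660
  Less childcare facility credit £69,000 → £164,660

Supplementary minimum tax:
  Base (adjusted book income): £1,739,900
  Less exemption £41,000 → base £1,698,900
  £1,698,900 × 10% = £169,890

£169,890 > £164,660, so the supplementary minimum tax is the binding amount.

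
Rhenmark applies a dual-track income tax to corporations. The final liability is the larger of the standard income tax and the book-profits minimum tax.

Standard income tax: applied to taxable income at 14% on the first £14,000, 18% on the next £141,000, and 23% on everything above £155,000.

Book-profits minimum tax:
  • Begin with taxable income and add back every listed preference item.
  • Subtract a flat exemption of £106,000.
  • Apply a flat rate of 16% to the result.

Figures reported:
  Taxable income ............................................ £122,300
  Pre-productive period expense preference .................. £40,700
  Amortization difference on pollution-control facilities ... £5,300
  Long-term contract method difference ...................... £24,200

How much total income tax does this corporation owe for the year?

Standard income tax:
  £14,000 × 14% = £1,960
  £108,300 × 18% = £19,494
  → £21,454

Book-profits minimum tax:
  Adjusted income: £122,300 + £40,700 + £5,300 + £24,200 = £192,500
  Less exemption £106,000 → base £86,500
  £86,500 × 16% = £13,840

£21,454 > £13,840, so the standard income tax governs.

£21,454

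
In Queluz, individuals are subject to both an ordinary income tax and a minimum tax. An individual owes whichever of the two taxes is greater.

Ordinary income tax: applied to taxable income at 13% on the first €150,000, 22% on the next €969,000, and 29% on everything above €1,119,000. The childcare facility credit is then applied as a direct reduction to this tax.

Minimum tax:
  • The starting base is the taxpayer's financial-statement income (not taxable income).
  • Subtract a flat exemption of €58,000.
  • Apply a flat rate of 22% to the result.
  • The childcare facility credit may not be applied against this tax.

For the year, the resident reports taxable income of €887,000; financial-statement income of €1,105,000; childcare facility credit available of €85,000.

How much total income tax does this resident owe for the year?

€230,340

Ordinary income tax:
  €150,000 × 13% = €19,500
  €737,000 × 22% = €162,140
  → €181,640
  Less childcare facility credit €85,000 → €96,640

Minimum tax:
  Base (financial-statement income): €1,105,000
  Less exemption €58,000 → base €1,047,000
  €1,047,000 × 22% = €230,340

€230,340 > €96,640, so the minimum tax is the binding amount.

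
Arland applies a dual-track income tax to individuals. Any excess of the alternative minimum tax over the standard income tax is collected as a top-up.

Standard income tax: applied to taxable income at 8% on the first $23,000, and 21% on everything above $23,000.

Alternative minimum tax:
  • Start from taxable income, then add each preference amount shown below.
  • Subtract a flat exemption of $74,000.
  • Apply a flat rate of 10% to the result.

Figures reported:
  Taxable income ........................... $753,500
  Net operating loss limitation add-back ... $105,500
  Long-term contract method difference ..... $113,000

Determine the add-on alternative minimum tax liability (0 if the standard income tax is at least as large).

Standard income tax:
  $23,000 × 8% = $1,840
  $730,500 × 21% = $153,405
  → $155,245

Alternative minimum tax:
  Adjusted income: $753,500 + $105,500 + $113,000 = $972,000
  Less exemption $74,000 → base $898,000
  $898,000 × 10% = $89,800

$89,800 ≤ $155,245, so no add-on is due.

$0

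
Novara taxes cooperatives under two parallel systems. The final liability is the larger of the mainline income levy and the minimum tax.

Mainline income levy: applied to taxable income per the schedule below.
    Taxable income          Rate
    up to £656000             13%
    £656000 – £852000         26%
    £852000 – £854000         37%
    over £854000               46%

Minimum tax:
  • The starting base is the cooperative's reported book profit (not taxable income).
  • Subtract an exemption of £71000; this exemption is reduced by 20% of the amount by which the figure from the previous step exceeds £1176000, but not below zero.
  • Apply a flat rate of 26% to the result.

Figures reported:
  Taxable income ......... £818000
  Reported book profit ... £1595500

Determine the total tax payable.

£414830

Mainline income levy:
  £656000 × 13% = £85280
  £162000 × 26% = £42120
  → £127400

Minimum tax:
  Base (reported book profit): £1595500
  Exemption: 20% × (£1595500 − £1176000) = £83900 ≥ £71000, so the exemption is fully phased out
  Base: £1595500 − £0 = £1595500
  £1595500 × 26% = £414830

£414830 > £127400, so the minimum tax is the binding amount.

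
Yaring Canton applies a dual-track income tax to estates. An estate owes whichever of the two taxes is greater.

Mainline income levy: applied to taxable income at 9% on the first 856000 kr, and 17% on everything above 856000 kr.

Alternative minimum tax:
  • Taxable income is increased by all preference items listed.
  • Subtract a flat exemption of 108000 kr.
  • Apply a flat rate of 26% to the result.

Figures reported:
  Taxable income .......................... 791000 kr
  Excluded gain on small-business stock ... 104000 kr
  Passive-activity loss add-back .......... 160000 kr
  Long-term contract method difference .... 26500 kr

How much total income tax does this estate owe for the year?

Alternative minimum tax:
  Adjusted income: 791000 kr + 104000 kr + 160000 kr + 26500 kr = 1081500 kr
  Less exemption 108000 kr → base 973500 kr
  973500 kr × 26% = 253110 kr

Mainline income levy:
  791000 kr × 9% = 71190 kr

253110 kr > 71190 kr, so the alternative minimum tax is the binding amount.

253110 kr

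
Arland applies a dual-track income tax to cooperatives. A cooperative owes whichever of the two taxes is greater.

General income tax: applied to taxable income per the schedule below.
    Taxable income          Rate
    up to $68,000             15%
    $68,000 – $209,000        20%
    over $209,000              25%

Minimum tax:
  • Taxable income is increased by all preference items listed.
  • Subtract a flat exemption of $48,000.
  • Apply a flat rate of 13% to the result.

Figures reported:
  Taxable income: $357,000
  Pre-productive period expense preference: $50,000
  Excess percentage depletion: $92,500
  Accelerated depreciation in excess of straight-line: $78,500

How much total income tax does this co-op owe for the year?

General income tax:
  $68,000 × 15% = $10,200
  $141,000 × 20% = $28,200
  $148,000 × 25% = $37,000
  → $75,400

Minimum tax:
  Adjusted income: $357,000 + $50,000 + $92,500 + $78,500 = $578,000
  Less exemption $48,000 → base $530,000
  $530,000 × 13% = $68,900

$75,400 > $68,900, so the general income tax governs.

$75,400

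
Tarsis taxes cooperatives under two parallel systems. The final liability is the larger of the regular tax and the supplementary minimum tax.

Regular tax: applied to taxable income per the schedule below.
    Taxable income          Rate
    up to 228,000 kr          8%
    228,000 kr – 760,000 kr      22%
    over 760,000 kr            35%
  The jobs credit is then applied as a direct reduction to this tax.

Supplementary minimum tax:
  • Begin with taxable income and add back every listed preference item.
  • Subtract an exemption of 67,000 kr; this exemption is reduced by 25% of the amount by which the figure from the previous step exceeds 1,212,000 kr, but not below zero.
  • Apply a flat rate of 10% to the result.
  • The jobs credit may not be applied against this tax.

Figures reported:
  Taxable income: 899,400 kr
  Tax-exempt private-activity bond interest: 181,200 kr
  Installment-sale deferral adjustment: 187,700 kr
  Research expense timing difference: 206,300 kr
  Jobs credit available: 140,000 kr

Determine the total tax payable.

Regular tax:
  228,000 kr × 8% = 18,240 kr
  532,000 kr × 22% = 117,040 kr
  139,400 kr × 35% = 48,790 kr
  → 184,070 kr
  Less jobs credit 140,000 kr → 44,070 kr

Supplementary minimum tax:
  Adjusted income: 899,400 kr + 181,200 kr + 187,700 kr + 206,300 kr = 1,474,600 kr
  Exemption: 67,000 kr − 25% × (1,474,600 kr − 1,212,000 kr) = 67,000 kr − 65,650 kr = 1,350 kr
  Base: 1,474,600 kr − 1,350 kr = 1,473,250 kr
  1,473,250 kr × 10% = 147,325 kr

147,325 kr > 44,070 kr, so the supplementary minimum tax is the binding amount.

147,325 kr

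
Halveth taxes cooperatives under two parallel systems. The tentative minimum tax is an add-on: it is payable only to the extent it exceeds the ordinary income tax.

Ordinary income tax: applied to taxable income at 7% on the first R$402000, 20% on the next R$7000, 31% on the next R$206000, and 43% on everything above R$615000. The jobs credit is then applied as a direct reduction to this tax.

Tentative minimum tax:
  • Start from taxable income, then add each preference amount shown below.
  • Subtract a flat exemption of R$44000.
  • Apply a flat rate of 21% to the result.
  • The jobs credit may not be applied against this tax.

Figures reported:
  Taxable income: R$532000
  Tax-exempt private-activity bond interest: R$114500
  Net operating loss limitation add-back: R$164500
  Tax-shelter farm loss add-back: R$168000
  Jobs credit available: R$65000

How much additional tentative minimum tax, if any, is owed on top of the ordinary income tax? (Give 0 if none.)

Tentative minimum tax:
  Adjusted income: R$532000 + R$114500 + R$164500 + R$168000 = R$979000
  Less exemption R$44000 → base R$935000
  R$935000 × 21% = R$196350

Ordinary income tax:
  R$402000 × 7% = R$28140
  R$7000 × 20% = R$1400
  R$123000 × 31% = R$38130
  → R$67670
  Less jobs credit R$65000 → R$2670

Excess of tentative minimum tax over ordinary income tax: R$196350 − R$2670 = R$193680.

R$193680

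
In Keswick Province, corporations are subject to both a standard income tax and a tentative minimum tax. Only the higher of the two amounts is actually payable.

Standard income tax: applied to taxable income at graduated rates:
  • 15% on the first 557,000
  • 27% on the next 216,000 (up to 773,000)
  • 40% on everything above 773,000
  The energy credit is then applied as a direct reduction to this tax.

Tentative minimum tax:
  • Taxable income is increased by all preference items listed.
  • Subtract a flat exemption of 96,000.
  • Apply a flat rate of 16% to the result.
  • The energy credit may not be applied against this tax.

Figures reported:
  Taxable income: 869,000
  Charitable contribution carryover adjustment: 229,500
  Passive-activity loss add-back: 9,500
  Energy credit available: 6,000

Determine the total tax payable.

Standard income tax:
  557,000 × 15% = 83,550
  216,000 × 27% = 58,320
  96,000 × 40% = 38,400
  → 180,270
  Less energy credit 6,000 → 174,270

Tentative minimum tax:
  Adjusted income: 869,000 + 229,500 + 9,500 = 1,108,000
  Less exemption 96,000 → base 1,012,000
  1,012,000 × 16% = 161,920

174,270 > 161,920, so the standard income tax governs.

174,270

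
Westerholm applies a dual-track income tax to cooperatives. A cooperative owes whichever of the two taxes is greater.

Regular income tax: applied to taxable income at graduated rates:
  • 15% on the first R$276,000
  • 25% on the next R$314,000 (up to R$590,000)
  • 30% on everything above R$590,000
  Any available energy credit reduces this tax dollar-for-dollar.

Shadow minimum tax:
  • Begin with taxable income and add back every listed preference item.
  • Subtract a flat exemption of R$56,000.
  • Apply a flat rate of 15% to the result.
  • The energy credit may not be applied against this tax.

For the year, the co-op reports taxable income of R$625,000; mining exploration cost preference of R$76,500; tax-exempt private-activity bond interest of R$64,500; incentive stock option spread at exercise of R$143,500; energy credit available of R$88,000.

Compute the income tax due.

Shadow minimum tax:
  Adjusted income: R$625,000 + R$76,500 + R$64,500 + R$143,500 = R$909,500
  Less exemption R$56,000 → base R$853,500
  R$853,500 × 15% = R$128,025

Regular income tax:
  R$276,000 × 15% = R$41,400
  R$314,000 × 25% = R$78,500
  R$35,000 × 30% = R$10,500
  → R$130,400
  Less energy credit R$88,000 → R$42,400

R$128,025 > R$42,400, so the shadow minimum tax is the binding amount.

R$128,025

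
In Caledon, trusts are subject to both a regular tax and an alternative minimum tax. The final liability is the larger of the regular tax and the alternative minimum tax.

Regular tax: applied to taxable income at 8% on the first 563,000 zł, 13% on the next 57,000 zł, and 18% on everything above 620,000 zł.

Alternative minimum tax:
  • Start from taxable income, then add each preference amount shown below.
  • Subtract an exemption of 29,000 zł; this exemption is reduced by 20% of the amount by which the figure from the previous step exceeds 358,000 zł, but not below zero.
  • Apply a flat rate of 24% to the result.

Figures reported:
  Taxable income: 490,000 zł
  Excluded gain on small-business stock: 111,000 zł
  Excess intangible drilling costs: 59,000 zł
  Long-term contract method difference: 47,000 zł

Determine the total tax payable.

Regular tax:
  490,000 zł × 8% = 39,200 zł

Alternative minimum tax:
  Adjusted income: 490,000 zł + 111,000 zł + 59,000 zł + 47,000 zł = 707,000 zł
  Exemption: 20% × (707,000 zł − 358,000 zł) = 69,800 zł ≥ 29,000 zł, so the exemption is fully phased out
  Base: 707,000 zł − 0 zł = 707,000 zł
  707,000 zł × 24% = 169,680 zł

169,680 zł > 39,200 zł, so the alternative minimum tax is the binding amount.

169,680 zł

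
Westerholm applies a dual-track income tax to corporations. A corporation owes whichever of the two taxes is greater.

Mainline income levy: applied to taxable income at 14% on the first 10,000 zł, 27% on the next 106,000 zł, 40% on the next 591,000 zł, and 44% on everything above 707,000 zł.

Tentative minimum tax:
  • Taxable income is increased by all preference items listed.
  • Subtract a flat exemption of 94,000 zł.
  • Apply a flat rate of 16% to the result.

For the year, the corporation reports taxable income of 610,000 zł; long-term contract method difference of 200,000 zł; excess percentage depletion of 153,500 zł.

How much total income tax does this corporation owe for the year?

Mainline income levy:
  10,000 zł × 14% = 1,400 zł
  106,000 zł × 27% = 28,620 zł
  494,000 zł × 40% = 197,600 zł
  → 227,620 zł

Tentative minimum tax:
  Adjusted income: 610,000 zł + 200,000 zł + 153,500 zł = 963,500 zł
  Less exemption 94,000 zł → base 869,500 zł
  869,500 zł × 16% = 139,120 zł

227,620 zł > 139,120 zł, so the mainline income levy governs.

227,620 zł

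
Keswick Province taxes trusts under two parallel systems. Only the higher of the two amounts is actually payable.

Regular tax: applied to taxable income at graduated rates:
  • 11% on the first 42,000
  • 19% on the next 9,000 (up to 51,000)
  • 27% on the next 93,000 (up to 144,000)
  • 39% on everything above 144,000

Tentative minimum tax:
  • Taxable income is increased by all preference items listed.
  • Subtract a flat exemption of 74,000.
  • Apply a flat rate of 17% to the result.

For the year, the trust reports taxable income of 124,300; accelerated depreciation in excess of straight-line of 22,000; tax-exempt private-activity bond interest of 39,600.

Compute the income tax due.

26,121

Regular tax:
  42,000 × 11% = 4,620
  9,000 × 19% = 1,710
  73,300 × 27% = 19,791
  → 26,121

Tentative minimum tax:
  Adjusted income: 124,300 + 22,000 + 39,600 = 185,900
  Less exemption 74,000 → base 111,900
  111,900 × 17% = 19,023

26,121 > 19,023, so the regular tax governs.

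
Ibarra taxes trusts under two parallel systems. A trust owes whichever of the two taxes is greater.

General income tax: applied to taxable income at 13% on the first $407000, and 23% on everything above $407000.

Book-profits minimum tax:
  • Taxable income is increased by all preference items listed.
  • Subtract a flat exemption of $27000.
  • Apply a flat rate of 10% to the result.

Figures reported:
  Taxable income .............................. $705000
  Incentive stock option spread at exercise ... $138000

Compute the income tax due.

$121450

Book-profits minimum tax:
  Adjusted income: $705000 + $138000 = $843000
  Less exemption $27000 → base $816000
  $816000 × 10% = $81600

General income tax:
  $407000 × 13% = $52910
  $298000 × 23% = $68540
  → $121450

$121450 > $81600, so the general income tax governs.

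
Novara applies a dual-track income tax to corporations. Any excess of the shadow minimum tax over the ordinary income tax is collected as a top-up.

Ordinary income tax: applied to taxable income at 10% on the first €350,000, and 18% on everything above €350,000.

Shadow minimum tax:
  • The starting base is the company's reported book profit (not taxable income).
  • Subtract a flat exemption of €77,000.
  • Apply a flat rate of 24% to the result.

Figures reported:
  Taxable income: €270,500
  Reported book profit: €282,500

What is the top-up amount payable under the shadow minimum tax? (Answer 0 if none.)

Ordinary income tax:
  €270,500 × 10% = €27,050

Shadow minimum tax:
  Base (reported book profit): €282,500
  Less exemption €77,000 → base €205,500
  €205,500 × 24% = €49,320

Excess of shadow minimum tax over ordinary income tax: €49,320 − €27,050 = €22,270.

€22,270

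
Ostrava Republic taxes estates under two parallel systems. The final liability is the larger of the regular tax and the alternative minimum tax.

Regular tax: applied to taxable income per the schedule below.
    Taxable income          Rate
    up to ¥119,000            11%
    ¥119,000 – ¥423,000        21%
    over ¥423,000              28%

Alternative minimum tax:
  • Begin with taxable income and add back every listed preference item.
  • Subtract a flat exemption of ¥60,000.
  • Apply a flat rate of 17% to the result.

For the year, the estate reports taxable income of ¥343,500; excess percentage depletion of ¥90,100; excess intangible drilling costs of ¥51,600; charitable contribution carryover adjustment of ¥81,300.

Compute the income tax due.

Alternative minimum tax:
  Adjusted income: ¥343,500 + ¥90,100 + ¥51,600 + ¥81,300 = ¥566,500
  Less exemption ¥60,000 → base ¥506,500
  ¥506,500 × 17% = ¥86,105

Regular tax:
  ¥119,000 × 11% = ¥13,090
  ¥224,500 × 21% = ¥47,145
  → ¥60,235

¥86,105 > ¥60,235, so the alternative minimum tax is the binding amount.

¥86,105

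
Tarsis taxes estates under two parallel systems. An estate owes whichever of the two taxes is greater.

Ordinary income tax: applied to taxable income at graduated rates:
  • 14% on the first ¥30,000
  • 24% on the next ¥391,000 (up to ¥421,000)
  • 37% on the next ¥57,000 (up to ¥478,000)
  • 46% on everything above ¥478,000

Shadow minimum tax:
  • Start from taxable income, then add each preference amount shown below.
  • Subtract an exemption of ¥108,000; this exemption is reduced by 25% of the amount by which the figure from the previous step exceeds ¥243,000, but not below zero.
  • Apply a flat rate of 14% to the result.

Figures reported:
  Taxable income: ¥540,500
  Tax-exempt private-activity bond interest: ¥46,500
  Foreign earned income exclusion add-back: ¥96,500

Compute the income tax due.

Shadow minimum tax:
  Adjusted income: ¥540,500 + ¥46,500 + ¥96,500 = ¥683,500
  Exemption: 25% × (¥683,500 − ¥243,000) = ¥110,125 ≥ ¥108,000, so the exemption is fully phased out
  Base: ¥683,500 − ¥0 = ¥683,500
  ¥683,500 × 14% = ¥95,690

Ordinary income tax:
  ¥30,000 × 14% = ¥4,200
  ¥391,000 × 24% = ¥93,840
  ¥57,000 × 37% = ¥21,090
  ¥62,500 × 46% = ¥28,750
  → ¥147,880

¥147,880 > ¥95,690, so the ordinary income tax governs.

¥147,880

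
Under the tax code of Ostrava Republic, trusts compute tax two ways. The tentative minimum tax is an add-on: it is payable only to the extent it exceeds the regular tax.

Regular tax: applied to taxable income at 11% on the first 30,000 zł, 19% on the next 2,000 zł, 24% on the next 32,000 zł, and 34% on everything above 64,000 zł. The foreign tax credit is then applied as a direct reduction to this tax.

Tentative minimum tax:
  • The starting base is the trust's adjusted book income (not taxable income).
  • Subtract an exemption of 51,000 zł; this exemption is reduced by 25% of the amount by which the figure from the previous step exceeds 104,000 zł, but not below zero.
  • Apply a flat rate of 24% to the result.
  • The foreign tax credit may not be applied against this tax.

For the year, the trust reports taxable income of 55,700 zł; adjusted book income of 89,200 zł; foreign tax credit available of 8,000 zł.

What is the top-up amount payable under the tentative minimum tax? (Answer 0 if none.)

7,800 zł

Tentative minimum tax:
  Base (adjusted book income): 89,200 zł
  Exemption: 89,200 zł ≤ 104,000 zł, so full 51,000 zł applies
  Base: 89,200 zł − 51,000 zł = 38,200 zł
  38,200 zł × 24% = 9,168 zł

Regular tax:
  30,000 zł × 11% = 3,300 zł
  2,000 zł × 19% = 380 zł
  23,700 zł × 24% = 5,688 zł
  → 9,368 zł
  Less foreign tax credit 8,000 zł → 1,368 zł

Excess of tentative minimum tax over regular tax: 9,168 zł − 1,368 zł = 7,800 zł.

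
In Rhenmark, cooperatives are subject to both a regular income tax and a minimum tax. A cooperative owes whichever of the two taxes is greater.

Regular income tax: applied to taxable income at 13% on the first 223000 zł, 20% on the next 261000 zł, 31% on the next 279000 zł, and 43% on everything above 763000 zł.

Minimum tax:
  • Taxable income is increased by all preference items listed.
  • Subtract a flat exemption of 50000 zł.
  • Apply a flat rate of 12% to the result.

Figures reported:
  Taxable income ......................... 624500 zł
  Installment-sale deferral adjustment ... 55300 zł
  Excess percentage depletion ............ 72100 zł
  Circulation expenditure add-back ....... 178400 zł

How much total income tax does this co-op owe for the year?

124745 zł

Regular income tax:
  223000 zł × 13% = 28990 zł
  261000 zł × 20% = 52200 zł
  140500 zł × 31% = 43555 zł
  → 124745 zł

Minimum tax:
  Adjusted income: 624500 zł + 55300 zł + 72100 zł + 178400 zł = 930300 zł
  Less exemption 50000 zł → base 880300 zł
  880300 zł × 12% = 105636 zł

124745 zł > 105636 zł, so the regular income tax governs.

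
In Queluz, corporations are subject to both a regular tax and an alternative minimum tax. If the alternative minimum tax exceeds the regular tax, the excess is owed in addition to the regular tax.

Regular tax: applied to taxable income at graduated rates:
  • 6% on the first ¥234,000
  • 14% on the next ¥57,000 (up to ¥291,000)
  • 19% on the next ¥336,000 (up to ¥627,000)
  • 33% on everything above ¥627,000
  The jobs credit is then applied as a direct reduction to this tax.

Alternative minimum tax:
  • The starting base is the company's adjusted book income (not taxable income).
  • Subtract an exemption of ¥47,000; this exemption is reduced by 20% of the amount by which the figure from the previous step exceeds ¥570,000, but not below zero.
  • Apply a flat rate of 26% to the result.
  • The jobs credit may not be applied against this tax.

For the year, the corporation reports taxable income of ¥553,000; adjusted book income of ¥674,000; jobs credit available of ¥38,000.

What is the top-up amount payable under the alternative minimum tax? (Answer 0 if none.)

Alternative minimum tax:
  Base (adjusted book income): ¥674,000
  Exemption: ¥47,000 − 20% × (¥674,000 − ¥570,000) = ¥47,000 − ¥20,800 = ¥26,200
  Base: ¥674,000 − ¥26,200 = ¥647,800
  ¥647,800 × 26% = ¥168,428

Regular tax:
  ¥234,000 × 6% = ¥14,040
  ¥57,000 × 14% = ¥7,980
  ¥262,000 × 19% = ¥49,780
  → ¥71,800
  Less jobs credit ¥38,000 → ¥33,800

Excess of alternative minimum tax over regular tax: ¥168,428 − ¥33,800 = ¥134,628.

¥134,628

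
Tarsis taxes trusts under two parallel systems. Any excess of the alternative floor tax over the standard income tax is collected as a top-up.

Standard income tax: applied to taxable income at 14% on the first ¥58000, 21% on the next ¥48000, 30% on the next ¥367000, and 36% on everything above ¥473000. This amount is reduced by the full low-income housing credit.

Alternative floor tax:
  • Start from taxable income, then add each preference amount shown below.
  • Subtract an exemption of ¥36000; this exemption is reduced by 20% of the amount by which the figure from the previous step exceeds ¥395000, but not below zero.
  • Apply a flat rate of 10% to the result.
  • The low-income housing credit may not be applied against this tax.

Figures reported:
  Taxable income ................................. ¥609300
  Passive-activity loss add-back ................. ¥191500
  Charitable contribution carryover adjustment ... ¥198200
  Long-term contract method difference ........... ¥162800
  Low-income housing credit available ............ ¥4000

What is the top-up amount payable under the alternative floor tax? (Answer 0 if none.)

Alternative floor tax:
  Adjusted income: ¥609300 + ¥191500 + ¥198200 + ¥162800 = ¥1161800
  Exemption: 20% × (¥1161800 − ¥395000) = ¥153360 ≥ ¥36000, so the exemption is fully phased out
  Base: ¥1161800 − ¥0 = ¥1161800
  ¥1161800 × 10% = ¥116180

Standard income tax:
  ¥58000 × 14% = ¥8120
  ¥48000 × 21% = ¥10080
  ¥367000 × 30% = ¥110100
  ¥136300 × 36% = ¥49068
  → ¥177368
  Less low-income housing credit ¥4000 → ¥173368

¥116180 ≤ ¥173368, so no add-on is due.

¥0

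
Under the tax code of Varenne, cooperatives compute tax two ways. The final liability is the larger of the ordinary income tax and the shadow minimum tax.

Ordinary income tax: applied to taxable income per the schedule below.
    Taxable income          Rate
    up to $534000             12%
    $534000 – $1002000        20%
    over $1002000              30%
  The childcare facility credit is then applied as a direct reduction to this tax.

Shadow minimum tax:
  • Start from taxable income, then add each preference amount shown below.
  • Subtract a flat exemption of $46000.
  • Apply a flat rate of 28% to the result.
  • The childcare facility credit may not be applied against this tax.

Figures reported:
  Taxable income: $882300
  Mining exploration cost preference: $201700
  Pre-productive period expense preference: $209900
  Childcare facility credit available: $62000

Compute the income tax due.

$349412

Ordinary income tax:
  $534000 × 12% = $64080
  $348300 × 20% = $69660
  → $133740
  Less childcare facility credit $62000 → $71740

Shadow minimum tax:
  Adjusted income: $882300 + $201700 + $209900 = $1293900
  Less exemption $46000 → base $1247900
  $1247900 × 28% = $349412

$349412 > $71740, so the shadow minimum tax is the binding amount.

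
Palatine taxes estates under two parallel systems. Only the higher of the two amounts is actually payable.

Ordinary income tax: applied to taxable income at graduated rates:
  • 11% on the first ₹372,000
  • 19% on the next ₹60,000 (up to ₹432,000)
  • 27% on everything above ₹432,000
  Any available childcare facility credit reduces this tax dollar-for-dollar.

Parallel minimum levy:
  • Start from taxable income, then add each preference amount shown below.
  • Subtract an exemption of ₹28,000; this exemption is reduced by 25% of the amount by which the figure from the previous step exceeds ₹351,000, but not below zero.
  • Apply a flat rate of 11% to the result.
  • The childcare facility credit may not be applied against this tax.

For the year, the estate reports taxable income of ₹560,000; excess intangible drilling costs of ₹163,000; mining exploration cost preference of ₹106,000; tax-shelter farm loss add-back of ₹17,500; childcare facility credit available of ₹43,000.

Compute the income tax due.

₹93,115

Ordinary income tax:
  ₹372,000 × 11% = ₹40,920
  ₹60,000 × 19% = ₹11,400
  ₹128,000 × 27% = ₹34,560
  → ₹86,880
  Less childcare facility credit ₹43,000 → ₹43,880

Parallel minimum levy:
  Adjusted income: ₹560,000 + ₹163,000 + ₹106,000 + ₹17,500 = ₹846,500
  Exemption: 25% × (₹846,500 − ₹351,000) = ₹123,875 ≥ ₹28,000, so the exemption is fully phased out
  Base: ₹846,500 − ₹0 = ₹846,500
  ₹846,500 × 11% = ₹93,115

₹93,115 > ₹43,880, so the parallel minimum levy is the binding amount.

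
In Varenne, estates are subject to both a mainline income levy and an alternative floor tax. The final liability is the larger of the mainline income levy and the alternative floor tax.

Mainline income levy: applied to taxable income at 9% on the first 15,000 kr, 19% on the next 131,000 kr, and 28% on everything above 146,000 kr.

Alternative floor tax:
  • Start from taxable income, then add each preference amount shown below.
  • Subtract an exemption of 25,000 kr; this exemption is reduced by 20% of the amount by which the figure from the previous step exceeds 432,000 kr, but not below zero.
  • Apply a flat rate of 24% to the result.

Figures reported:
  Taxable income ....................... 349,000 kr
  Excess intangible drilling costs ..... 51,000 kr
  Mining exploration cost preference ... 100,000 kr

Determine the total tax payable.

117,264 kr

Alternative floor tax:
  Adjusted income: 349,000 kr + 51,000 kr + 100,000 kr = 500,000 kr
  Exemption: 25,000 kr − 20% × (500,000 kr − 432,000 kr) = 25,000 kr − 13,600 kr = 11,400 kr
  Base: 500,000 kr − 11,400 kr = 488,600 kr
  488,600 kr × 24% = 117,264 kr

Mainline income levy:
  15,000 kr × 9% = 1,350 kr
  131,000 kr × 19% = 24,890 kr
  203,000 kr × 28% = 56,840 kr
  → 83,080 kr

117,264 kr > 83,080 kr, so the alternative floor tax is the binding amount.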